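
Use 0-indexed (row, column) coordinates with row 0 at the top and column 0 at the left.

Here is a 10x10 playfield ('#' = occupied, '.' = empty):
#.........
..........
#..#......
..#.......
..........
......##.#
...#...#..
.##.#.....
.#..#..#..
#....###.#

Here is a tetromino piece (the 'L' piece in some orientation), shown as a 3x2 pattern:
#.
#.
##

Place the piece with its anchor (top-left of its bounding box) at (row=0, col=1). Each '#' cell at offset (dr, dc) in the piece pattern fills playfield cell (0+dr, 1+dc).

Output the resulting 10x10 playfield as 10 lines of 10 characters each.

Fill (0+0,1+0) = (0,1)
Fill (0+1,1+0) = (1,1)
Fill (0+2,1+0) = (2,1)
Fill (0+2,1+1) = (2,2)

Answer: ##........
.#........
####......
..#.......
..........
......##.#
...#...#..
.##.#.....
.#..#..#..
#....###.#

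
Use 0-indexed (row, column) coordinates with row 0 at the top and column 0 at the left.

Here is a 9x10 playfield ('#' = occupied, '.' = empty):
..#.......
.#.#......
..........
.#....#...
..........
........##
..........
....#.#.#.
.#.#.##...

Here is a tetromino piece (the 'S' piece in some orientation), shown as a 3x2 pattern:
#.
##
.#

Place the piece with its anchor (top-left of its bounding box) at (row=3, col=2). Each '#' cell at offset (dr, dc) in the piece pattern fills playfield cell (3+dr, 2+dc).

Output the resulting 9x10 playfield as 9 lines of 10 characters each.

Fill (3+0,2+0) = (3,2)
Fill (3+1,2+0) = (4,2)
Fill (3+1,2+1) = (4,3)
Fill (3+2,2+1) = (5,3)

Answer: ..#.......
.#.#......
..........
.##...#...
..##......
...#....##
..........
....#.#.#.
.#.#.##...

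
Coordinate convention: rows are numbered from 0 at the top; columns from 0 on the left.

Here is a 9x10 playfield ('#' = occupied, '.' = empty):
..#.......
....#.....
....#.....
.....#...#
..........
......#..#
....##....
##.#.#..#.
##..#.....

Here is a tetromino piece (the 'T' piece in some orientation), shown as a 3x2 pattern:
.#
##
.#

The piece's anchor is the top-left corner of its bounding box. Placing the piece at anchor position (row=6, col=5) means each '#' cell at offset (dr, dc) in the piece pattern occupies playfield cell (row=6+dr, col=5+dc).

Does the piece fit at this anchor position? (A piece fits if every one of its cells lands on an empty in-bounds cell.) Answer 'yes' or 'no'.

Answer: no

Derivation:
Check each piece cell at anchor (6, 5):
  offset (0,1) -> (6,6): empty -> OK
  offset (1,0) -> (7,5): occupied ('#') -> FAIL
  offset (1,1) -> (7,6): empty -> OK
  offset (2,1) -> (8,6): empty -> OK
All cells valid: no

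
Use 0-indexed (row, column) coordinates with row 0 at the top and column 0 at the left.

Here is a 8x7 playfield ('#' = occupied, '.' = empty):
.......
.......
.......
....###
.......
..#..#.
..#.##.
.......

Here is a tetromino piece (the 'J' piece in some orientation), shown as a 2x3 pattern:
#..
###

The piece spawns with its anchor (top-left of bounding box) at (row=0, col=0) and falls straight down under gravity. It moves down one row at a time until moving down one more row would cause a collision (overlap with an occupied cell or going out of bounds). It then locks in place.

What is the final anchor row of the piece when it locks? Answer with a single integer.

Answer: 3

Derivation:
Spawn at (row=0, col=0). Try each row:
  row 0: fits
  row 1: fits
  row 2: fits
  row 3: fits
  row 4: blocked -> lock at row 3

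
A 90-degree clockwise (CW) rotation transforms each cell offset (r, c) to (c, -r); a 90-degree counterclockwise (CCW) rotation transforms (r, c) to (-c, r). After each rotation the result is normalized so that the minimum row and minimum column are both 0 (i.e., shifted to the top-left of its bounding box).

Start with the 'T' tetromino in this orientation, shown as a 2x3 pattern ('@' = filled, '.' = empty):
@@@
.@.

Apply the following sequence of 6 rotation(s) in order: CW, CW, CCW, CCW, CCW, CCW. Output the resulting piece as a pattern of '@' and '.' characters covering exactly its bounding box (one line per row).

Start:
@@@
.@.
After rotation 1 (CW):
.@
@@
.@
After rotation 2 (CW):
.@.
@@@
After rotation 3 (CCW):
.@
@@
.@
After rotation 4 (CCW):
@@@
.@.
After rotation 5 (CCW):
@.
@@
@.
After rotation 6 (CCW):
.@.
@@@

Answer: .@.
@@@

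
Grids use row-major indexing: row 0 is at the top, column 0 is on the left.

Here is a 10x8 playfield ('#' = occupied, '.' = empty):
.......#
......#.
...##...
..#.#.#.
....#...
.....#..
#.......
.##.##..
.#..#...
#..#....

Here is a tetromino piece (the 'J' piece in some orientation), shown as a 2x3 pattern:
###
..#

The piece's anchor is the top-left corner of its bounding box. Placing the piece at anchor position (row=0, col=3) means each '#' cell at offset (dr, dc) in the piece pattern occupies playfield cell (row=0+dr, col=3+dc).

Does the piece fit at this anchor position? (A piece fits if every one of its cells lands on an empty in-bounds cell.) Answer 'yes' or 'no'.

Check each piece cell at anchor (0, 3):
  offset (0,0) -> (0,3): empty -> OK
  offset (0,1) -> (0,4): empty -> OK
  offset (0,2) -> (0,5): empty -> OK
  offset (1,2) -> (1,5): empty -> OK
All cells valid: yes

Answer: yes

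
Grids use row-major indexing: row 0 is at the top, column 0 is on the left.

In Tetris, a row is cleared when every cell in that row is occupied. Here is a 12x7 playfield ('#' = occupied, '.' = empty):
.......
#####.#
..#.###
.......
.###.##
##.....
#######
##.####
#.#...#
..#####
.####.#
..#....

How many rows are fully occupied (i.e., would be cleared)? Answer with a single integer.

Check each row:
  row 0: 7 empty cells -> not full
  row 1: 1 empty cell -> not full
  row 2: 3 empty cells -> not full
  row 3: 7 empty cells -> not full
  row 4: 2 empty cells -> not full
  row 5: 5 empty cells -> not full
  row 6: 0 empty cells -> FULL (clear)
  row 7: 1 empty cell -> not full
  row 8: 4 empty cells -> not full
  row 9: 2 empty cells -> not full
  row 10: 2 empty cells -> not full
  row 11: 6 empty cells -> not full
Total rows cleared: 1

Answer: 1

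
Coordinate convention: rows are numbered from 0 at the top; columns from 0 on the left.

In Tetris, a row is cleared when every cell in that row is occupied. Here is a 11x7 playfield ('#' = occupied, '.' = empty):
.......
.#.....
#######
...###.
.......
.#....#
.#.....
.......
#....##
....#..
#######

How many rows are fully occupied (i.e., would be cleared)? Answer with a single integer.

Check each row:
  row 0: 7 empty cells -> not full
  row 1: 6 empty cells -> not full
  row 2: 0 empty cells -> FULL (clear)
  row 3: 4 empty cells -> not full
  row 4: 7 empty cells -> not full
  row 5: 5 empty cells -> not full
  row 6: 6 empty cells -> not full
  row 7: 7 empty cells -> not full
  row 8: 4 empty cells -> not full
  row 9: 6 empty cells -> not full
  row 10: 0 empty cells -> FULL (clear)
Total rows cleared: 2

Answer: 2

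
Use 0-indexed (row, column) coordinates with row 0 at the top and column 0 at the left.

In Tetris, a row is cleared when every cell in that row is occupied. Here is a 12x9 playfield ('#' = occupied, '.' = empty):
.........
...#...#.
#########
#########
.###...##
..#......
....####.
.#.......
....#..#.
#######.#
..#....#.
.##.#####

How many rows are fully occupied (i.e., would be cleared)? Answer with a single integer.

Answer: 2

Derivation:
Check each row:
  row 0: 9 empty cells -> not full
  row 1: 7 empty cells -> not full
  row 2: 0 empty cells -> FULL (clear)
  row 3: 0 empty cells -> FULL (clear)
  row 4: 4 empty cells -> not full
  row 5: 8 empty cells -> not full
  row 6: 5 empty cells -> not full
  row 7: 8 empty cells -> not full
  row 8: 7 empty cells -> not full
  row 9: 1 empty cell -> not full
  row 10: 7 empty cells -> not full
  row 11: 2 empty cells -> not full
Total rows cleared: 2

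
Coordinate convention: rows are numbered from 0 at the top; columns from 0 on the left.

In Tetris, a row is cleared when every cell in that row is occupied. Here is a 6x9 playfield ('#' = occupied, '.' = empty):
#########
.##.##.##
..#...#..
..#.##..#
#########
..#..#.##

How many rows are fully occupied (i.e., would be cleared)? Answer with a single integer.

Check each row:
  row 0: 0 empty cells -> FULL (clear)
  row 1: 3 empty cells -> not full
  row 2: 7 empty cells -> not full
  row 3: 5 empty cells -> not full
  row 4: 0 empty cells -> FULL (clear)
  row 5: 5 empty cells -> not full
Total rows cleared: 2

Answer: 2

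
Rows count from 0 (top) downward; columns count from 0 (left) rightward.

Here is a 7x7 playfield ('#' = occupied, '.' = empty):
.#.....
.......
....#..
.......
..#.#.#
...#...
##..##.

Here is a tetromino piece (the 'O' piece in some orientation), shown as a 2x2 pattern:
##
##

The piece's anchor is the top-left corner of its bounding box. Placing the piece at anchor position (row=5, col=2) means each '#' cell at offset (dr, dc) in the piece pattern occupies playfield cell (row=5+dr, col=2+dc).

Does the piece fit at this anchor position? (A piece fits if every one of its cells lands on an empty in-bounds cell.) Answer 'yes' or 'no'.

Check each piece cell at anchor (5, 2):
  offset (0,0) -> (5,2): empty -> OK
  offset (0,1) -> (5,3): occupied ('#') -> FAIL
  offset (1,0) -> (6,2): empty -> OK
  offset (1,1) -> (6,3): empty -> OK
All cells valid: no

Answer: no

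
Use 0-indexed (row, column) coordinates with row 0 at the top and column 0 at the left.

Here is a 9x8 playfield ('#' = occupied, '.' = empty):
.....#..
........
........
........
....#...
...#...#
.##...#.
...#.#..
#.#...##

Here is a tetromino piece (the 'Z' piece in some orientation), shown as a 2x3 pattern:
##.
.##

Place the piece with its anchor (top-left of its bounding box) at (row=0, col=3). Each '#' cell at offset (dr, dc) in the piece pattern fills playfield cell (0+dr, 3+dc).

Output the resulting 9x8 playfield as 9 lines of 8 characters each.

Fill (0+0,3+0) = (0,3)
Fill (0+0,3+1) = (0,4)
Fill (0+1,3+1) = (1,4)
Fill (0+1,3+2) = (1,5)

Answer: ...###..
....##..
........
........
....#...
...#...#
.##...#.
...#.#..
#.#...##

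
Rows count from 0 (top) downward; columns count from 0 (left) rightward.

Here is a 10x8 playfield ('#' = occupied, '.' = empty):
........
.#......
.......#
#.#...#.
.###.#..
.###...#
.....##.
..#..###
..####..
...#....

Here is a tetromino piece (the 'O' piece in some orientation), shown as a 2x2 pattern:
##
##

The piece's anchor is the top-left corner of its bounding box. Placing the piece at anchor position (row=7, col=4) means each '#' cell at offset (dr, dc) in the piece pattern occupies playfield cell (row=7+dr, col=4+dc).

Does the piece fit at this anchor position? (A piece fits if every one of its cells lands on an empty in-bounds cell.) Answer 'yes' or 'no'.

Check each piece cell at anchor (7, 4):
  offset (0,0) -> (7,4): empty -> OK
  offset (0,1) -> (7,5): occupied ('#') -> FAIL
  offset (1,0) -> (8,4): occupied ('#') -> FAIL
  offset (1,1) -> (8,5): occupied ('#') -> FAIL
All cells valid: no

Answer: no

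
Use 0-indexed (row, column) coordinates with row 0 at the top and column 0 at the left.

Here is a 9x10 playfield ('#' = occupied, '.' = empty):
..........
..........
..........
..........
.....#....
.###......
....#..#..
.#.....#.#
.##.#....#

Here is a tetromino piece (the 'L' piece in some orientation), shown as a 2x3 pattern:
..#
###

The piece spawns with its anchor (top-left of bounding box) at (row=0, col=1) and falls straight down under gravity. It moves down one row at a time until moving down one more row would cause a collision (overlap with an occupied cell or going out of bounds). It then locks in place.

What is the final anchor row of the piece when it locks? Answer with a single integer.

Answer: 3

Derivation:
Spawn at (row=0, col=1). Try each row:
  row 0: fits
  row 1: fits
  row 2: fits
  row 3: fits
  row 4: blocked -> lock at row 3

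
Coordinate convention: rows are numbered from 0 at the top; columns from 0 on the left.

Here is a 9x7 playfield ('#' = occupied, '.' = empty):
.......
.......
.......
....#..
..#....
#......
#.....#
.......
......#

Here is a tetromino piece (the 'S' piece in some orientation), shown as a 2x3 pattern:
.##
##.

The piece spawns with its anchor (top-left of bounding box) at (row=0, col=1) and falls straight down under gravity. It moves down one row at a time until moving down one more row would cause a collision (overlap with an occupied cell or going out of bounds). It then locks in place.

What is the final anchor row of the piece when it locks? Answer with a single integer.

Answer: 2

Derivation:
Spawn at (row=0, col=1). Try each row:
  row 0: fits
  row 1: fits
  row 2: fits
  row 3: blocked -> lock at row 2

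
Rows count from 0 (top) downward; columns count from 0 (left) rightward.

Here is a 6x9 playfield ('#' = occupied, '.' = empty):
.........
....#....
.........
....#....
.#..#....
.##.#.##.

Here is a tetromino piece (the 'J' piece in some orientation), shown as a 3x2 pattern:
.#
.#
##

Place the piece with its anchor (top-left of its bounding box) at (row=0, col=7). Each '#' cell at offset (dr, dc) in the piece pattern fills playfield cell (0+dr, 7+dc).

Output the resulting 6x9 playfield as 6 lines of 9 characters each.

Answer: ........#
....#...#
.......##
....#....
.#..#....
.##.#.##.

Derivation:
Fill (0+0,7+1) = (0,8)
Fill (0+1,7+1) = (1,8)
Fill (0+2,7+0) = (2,7)
Fill (0+2,7+1) = (2,8)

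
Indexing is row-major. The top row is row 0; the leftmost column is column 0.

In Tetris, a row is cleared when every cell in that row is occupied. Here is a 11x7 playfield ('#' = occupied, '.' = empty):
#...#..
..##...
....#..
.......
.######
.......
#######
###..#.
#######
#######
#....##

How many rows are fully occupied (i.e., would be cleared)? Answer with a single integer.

Answer: 3

Derivation:
Check each row:
  row 0: 5 empty cells -> not full
  row 1: 5 empty cells -> not full
  row 2: 6 empty cells -> not full
  row 3: 7 empty cells -> not full
  row 4: 1 empty cell -> not full
  row 5: 7 empty cells -> not full
  row 6: 0 empty cells -> FULL (clear)
  row 7: 3 empty cells -> not full
  row 8: 0 empty cells -> FULL (clear)
  row 9: 0 empty cells -> FULL (clear)
  row 10: 4 empty cells -> not full
Total rows cleared: 3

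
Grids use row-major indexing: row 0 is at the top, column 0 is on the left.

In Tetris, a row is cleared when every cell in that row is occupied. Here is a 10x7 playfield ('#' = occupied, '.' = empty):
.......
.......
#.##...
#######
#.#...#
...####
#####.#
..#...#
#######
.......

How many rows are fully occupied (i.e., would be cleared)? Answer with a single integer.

Answer: 2

Derivation:
Check each row:
  row 0: 7 empty cells -> not full
  row 1: 7 empty cells -> not full
  row 2: 4 empty cells -> not full
  row 3: 0 empty cells -> FULL (clear)
  row 4: 4 empty cells -> not full
  row 5: 3 empty cells -> not full
  row 6: 1 empty cell -> not full
  row 7: 5 empty cells -> not full
  row 8: 0 empty cells -> FULL (clear)
  row 9: 7 empty cells -> not full
Total rows cleared: 2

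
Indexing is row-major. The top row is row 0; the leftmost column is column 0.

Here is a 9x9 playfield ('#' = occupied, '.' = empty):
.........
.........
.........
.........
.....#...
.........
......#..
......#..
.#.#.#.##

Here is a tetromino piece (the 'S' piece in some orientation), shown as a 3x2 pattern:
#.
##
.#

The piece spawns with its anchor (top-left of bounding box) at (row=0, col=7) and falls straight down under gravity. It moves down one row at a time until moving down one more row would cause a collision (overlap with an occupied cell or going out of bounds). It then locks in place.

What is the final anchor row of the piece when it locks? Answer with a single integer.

Spawn at (row=0, col=7). Try each row:
  row 0: fits
  row 1: fits
  row 2: fits
  row 3: fits
  row 4: fits
  row 5: fits
  row 6: blocked -> lock at row 5

Answer: 5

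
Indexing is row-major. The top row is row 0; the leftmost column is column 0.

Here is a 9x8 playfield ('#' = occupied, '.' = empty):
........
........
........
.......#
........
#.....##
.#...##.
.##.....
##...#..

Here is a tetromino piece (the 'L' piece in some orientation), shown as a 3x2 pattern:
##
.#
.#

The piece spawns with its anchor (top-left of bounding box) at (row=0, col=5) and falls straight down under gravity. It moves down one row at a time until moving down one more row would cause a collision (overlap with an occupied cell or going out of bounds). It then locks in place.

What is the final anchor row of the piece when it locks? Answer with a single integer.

Spawn at (row=0, col=5). Try each row:
  row 0: fits
  row 1: fits
  row 2: fits
  row 3: blocked -> lock at row 2

Answer: 2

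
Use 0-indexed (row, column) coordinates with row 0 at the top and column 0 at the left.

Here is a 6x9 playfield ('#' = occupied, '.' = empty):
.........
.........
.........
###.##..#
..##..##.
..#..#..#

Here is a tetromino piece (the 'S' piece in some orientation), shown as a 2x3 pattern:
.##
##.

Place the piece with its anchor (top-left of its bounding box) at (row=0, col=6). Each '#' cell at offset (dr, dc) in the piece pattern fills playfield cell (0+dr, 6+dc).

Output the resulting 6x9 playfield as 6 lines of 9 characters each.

Fill (0+0,6+1) = (0,7)
Fill (0+0,6+2) = (0,8)
Fill (0+1,6+0) = (1,6)
Fill (0+1,6+1) = (1,7)

Answer: .......##
......##.
.........
###.##..#
..##..##.
..#..#..#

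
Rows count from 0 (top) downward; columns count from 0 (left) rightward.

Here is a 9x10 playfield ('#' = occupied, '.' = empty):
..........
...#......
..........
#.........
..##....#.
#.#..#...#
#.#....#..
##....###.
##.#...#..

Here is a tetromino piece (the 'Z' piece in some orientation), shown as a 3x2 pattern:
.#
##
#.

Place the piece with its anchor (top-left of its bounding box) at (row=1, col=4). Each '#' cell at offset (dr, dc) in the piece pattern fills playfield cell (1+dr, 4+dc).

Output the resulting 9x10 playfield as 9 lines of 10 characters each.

Answer: ..........
...#.#....
....##....
#...#.....
..##....#.
#.#..#...#
#.#....#..
##....###.
##.#...#..

Derivation:
Fill (1+0,4+1) = (1,5)
Fill (1+1,4+0) = (2,4)
Fill (1+1,4+1) = (2,5)
Fill (1+2,4+0) = (3,4)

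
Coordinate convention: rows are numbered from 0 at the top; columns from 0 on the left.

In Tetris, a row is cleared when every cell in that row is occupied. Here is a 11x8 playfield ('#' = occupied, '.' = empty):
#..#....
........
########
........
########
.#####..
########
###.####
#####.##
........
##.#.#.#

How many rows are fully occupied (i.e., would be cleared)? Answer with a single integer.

Check each row:
  row 0: 6 empty cells -> not full
  row 1: 8 empty cells -> not full
  row 2: 0 empty cells -> FULL (clear)
  row 3: 8 empty cells -> not full
  row 4: 0 empty cells -> FULL (clear)
  row 5: 3 empty cells -> not full
  row 6: 0 empty cells -> FULL (clear)
  row 7: 1 empty cell -> not full
  row 8: 1 empty cell -> not full
  row 9: 8 empty cells -> not full
  row 10: 3 empty cells -> not full
Total rows cleared: 3

Answer: 3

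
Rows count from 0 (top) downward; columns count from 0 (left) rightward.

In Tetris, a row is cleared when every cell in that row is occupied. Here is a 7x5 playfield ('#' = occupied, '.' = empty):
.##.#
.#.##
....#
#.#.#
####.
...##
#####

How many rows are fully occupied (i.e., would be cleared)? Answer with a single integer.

Answer: 1

Derivation:
Check each row:
  row 0: 2 empty cells -> not full
  row 1: 2 empty cells -> not full
  row 2: 4 empty cells -> not full
  row 3: 2 empty cells -> not full
  row 4: 1 empty cell -> not full
  row 5: 3 empty cells -> not full
  row 6: 0 empty cells -> FULL (clear)
Total rows cleared: 1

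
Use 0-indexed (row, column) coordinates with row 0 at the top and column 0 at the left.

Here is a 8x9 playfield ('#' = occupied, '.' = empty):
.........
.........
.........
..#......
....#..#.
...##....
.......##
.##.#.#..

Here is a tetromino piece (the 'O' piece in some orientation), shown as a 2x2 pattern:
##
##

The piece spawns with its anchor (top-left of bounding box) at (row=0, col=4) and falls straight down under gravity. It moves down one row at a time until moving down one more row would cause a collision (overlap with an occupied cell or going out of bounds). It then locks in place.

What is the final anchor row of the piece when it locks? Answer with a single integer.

Answer: 2

Derivation:
Spawn at (row=0, col=4). Try each row:
  row 0: fits
  row 1: fits
  row 2: fits
  row 3: blocked -> lock at row 2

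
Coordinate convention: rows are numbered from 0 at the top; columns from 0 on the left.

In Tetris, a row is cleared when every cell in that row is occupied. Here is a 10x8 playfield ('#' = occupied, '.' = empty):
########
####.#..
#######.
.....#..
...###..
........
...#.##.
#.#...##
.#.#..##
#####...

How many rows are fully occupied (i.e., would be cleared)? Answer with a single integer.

Answer: 1

Derivation:
Check each row:
  row 0: 0 empty cells -> FULL (clear)
  row 1: 3 empty cells -> not full
  row 2: 1 empty cell -> not full
  row 3: 7 empty cells -> not full
  row 4: 5 empty cells -> not full
  row 5: 8 empty cells -> not full
  row 6: 5 empty cells -> not full
  row 7: 4 empty cells -> not full
  row 8: 4 empty cells -> not full
  row 9: 3 empty cells -> not full
Total rows cleared: 1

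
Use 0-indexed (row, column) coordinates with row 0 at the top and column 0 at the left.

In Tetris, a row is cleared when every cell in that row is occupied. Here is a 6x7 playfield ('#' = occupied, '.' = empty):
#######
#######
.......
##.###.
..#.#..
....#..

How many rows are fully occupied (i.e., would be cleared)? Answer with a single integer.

Check each row:
  row 0: 0 empty cells -> FULL (clear)
  row 1: 0 empty cells -> FULL (clear)
  row 2: 7 empty cells -> not full
  row 3: 2 empty cells -> not full
  row 4: 5 empty cells -> not full
  row 5: 6 empty cells -> not full
Total rows cleared: 2

Answer: 2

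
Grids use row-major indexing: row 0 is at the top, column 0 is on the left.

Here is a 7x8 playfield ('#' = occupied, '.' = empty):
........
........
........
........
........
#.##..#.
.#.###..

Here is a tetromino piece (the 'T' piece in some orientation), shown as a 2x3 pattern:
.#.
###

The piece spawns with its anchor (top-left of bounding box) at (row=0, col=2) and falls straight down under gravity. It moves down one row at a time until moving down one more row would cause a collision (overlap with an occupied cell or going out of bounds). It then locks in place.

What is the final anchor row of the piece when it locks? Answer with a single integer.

Answer: 3

Derivation:
Spawn at (row=0, col=2). Try each row:
  row 0: fits
  row 1: fits
  row 2: fits
  row 3: fits
  row 4: blocked -> lock at row 3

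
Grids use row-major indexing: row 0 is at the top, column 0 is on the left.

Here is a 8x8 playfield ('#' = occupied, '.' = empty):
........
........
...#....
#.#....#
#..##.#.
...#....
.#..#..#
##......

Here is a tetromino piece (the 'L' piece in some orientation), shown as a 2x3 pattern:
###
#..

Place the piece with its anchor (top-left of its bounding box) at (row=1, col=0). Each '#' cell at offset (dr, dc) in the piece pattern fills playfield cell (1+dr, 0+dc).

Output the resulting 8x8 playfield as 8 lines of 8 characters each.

Fill (1+0,0+0) = (1,0)
Fill (1+0,0+1) = (1,1)
Fill (1+0,0+2) = (1,2)
Fill (1+1,0+0) = (2,0)

Answer: ........
###.....
#..#....
#.#....#
#..##.#.
...#....
.#..#..#
##......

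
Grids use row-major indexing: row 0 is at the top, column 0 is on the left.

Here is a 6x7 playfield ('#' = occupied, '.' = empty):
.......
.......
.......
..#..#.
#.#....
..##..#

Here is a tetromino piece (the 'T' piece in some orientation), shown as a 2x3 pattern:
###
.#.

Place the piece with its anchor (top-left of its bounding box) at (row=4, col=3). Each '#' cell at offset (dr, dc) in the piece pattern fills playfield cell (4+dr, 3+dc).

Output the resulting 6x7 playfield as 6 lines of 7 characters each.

Answer: .......
.......
.......
..#..#.
#.####.
..###.#

Derivation:
Fill (4+0,3+0) = (4,3)
Fill (4+0,3+1) = (4,4)
Fill (4+0,3+2) = (4,5)
Fill (4+1,3+1) = (5,4)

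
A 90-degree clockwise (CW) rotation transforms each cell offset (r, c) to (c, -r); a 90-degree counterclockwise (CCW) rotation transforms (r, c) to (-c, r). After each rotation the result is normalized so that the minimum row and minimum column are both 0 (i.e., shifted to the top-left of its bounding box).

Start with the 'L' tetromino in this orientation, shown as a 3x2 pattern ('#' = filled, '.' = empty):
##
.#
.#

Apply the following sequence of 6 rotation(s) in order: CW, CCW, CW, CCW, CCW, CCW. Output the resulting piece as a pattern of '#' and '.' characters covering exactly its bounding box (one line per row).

Answer: #.
#.
##

Derivation:
Start:
##
.#
.#
After rotation 1 (CW):
..#
###
After rotation 2 (CCW):
##
.#
.#
After rotation 3 (CW):
..#
###
After rotation 4 (CCW):
##
.#
.#
After rotation 5 (CCW):
###
#..
After rotation 6 (CCW):
#.
#.
##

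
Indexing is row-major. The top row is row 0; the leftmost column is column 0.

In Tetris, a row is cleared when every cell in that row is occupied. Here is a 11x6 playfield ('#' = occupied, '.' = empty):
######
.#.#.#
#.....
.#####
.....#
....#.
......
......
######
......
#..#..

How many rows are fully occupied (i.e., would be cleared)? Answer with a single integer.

Check each row:
  row 0: 0 empty cells -> FULL (clear)
  row 1: 3 empty cells -> not full
  row 2: 5 empty cells -> not full
  row 3: 1 empty cell -> not full
  row 4: 5 empty cells -> not full
  row 5: 5 empty cells -> not full
  row 6: 6 empty cells -> not full
  row 7: 6 empty cells -> not full
  row 8: 0 empty cells -> FULL (clear)
  row 9: 6 empty cells -> not full
  row 10: 4 empty cells -> not full
Total rows cleared: 2

Answer: 2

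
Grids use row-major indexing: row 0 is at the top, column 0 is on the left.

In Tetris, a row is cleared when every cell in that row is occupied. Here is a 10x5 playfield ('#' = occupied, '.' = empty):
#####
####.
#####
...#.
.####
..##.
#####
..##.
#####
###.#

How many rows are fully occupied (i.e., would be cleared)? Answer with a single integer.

Answer: 4

Derivation:
Check each row:
  row 0: 0 empty cells -> FULL (clear)
  row 1: 1 empty cell -> not full
  row 2: 0 empty cells -> FULL (clear)
  row 3: 4 empty cells -> not full
  row 4: 1 empty cell -> not full
  row 5: 3 empty cells -> not full
  row 6: 0 empty cells -> FULL (clear)
  row 7: 3 empty cells -> not full
  row 8: 0 empty cells -> FULL (clear)
  row 9: 1 empty cell -> not full
Total rows cleared: 4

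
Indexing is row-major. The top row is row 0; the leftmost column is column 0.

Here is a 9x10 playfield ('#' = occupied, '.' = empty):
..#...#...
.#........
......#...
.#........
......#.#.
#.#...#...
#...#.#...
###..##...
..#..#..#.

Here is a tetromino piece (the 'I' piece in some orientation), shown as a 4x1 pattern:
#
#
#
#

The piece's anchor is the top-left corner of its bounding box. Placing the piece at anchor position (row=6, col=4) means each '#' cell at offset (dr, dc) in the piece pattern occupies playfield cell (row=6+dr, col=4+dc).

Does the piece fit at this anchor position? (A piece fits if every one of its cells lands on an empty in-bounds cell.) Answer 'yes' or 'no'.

Check each piece cell at anchor (6, 4):
  offset (0,0) -> (6,4): occupied ('#') -> FAIL
  offset (1,0) -> (7,4): empty -> OK
  offset (2,0) -> (8,4): empty -> OK
  offset (3,0) -> (9,4): out of bounds -> FAIL
All cells valid: no

Answer: no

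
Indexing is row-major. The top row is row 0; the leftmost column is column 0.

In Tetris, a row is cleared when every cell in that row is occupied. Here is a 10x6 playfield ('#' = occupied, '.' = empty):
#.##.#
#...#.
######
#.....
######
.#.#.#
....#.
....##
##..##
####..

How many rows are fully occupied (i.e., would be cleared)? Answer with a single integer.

Check each row:
  row 0: 2 empty cells -> not full
  row 1: 4 empty cells -> not full
  row 2: 0 empty cells -> FULL (clear)
  row 3: 5 empty cells -> not full
  row 4: 0 empty cells -> FULL (clear)
  row 5: 3 empty cells -> not full
  row 6: 5 empty cells -> not full
  row 7: 4 empty cells -> not full
  row 8: 2 empty cells -> not full
  row 9: 2 empty cells -> not full
Total rows cleared: 2

Answer: 2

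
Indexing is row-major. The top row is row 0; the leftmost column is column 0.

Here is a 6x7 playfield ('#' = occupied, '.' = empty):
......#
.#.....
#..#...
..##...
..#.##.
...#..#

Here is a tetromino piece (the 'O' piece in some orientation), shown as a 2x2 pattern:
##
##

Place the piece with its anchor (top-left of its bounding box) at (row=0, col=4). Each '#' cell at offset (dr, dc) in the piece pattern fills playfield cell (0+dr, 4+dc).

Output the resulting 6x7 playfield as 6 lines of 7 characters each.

Answer: ....###
.#..##.
#..#...
..##...
..#.##.
...#..#

Derivation:
Fill (0+0,4+0) = (0,4)
Fill (0+0,4+1) = (0,5)
Fill (0+1,4+0) = (1,4)
Fill (0+1,4+1) = (1,5)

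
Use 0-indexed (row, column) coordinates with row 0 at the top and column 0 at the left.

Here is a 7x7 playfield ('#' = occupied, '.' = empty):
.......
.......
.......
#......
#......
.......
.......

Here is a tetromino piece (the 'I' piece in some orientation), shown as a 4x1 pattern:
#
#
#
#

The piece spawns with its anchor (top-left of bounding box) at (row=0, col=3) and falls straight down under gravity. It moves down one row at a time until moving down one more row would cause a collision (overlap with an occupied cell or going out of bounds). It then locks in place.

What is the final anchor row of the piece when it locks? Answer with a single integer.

Answer: 3

Derivation:
Spawn at (row=0, col=3). Try each row:
  row 0: fits
  row 1: fits
  row 2: fits
  row 3: fits
  row 4: blocked -> lock at row 3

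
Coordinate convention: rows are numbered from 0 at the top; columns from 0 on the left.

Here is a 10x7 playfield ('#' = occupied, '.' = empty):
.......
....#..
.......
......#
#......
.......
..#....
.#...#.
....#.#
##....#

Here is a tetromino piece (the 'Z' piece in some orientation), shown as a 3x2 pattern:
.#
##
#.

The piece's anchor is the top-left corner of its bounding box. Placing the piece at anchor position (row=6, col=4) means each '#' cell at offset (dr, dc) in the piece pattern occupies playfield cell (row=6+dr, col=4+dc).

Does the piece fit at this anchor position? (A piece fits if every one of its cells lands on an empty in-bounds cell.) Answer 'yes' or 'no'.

Answer: no

Derivation:
Check each piece cell at anchor (6, 4):
  offset (0,1) -> (6,5): empty -> OK
  offset (1,0) -> (7,4): empty -> OK
  offset (1,1) -> (7,5): occupied ('#') -> FAIL
  offset (2,0) -> (8,4): occupied ('#') -> FAIL
All cells valid: no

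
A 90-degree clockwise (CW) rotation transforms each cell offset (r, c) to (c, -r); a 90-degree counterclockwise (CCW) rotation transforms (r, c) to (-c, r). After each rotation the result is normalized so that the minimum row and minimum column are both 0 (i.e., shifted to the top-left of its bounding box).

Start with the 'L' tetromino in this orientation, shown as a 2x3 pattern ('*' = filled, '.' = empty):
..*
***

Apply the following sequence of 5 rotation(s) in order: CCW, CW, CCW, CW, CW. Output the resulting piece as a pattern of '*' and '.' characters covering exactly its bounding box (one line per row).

Answer: *.
*.
**

Derivation:
Start:
..*
***
After rotation 1 (CCW):
**
.*
.*
After rotation 2 (CW):
..*
***
After rotation 3 (CCW):
**
.*
.*
After rotation 4 (CW):
..*
***
After rotation 5 (CW):
*.
*.
**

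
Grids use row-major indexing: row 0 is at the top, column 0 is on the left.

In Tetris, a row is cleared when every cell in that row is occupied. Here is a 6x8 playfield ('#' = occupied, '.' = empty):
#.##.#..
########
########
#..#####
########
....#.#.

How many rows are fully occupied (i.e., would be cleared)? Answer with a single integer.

Answer: 3

Derivation:
Check each row:
  row 0: 4 empty cells -> not full
  row 1: 0 empty cells -> FULL (clear)
  row 2: 0 empty cells -> FULL (clear)
  row 3: 2 empty cells -> not full
  row 4: 0 empty cells -> FULL (clear)
  row 5: 6 empty cells -> not full
Total rows cleared: 3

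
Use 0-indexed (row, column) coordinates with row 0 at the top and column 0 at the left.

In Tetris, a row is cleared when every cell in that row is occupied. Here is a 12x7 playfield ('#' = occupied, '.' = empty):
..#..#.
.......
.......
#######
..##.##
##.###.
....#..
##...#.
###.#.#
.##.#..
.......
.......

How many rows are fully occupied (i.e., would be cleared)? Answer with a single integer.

Check each row:
  row 0: 5 empty cells -> not full
  row 1: 7 empty cells -> not full
  row 2: 7 empty cells -> not full
  row 3: 0 empty cells -> FULL (clear)
  row 4: 3 empty cells -> not full
  row 5: 2 empty cells -> not full
  row 6: 6 empty cells -> not full
  row 7: 4 empty cells -> not full
  row 8: 2 empty cells -> not full
  row 9: 4 empty cells -> not full
  row 10: 7 empty cells -> not full
  row 11: 7 empty cells -> not full
Total rows cleared: 1

Answer: 1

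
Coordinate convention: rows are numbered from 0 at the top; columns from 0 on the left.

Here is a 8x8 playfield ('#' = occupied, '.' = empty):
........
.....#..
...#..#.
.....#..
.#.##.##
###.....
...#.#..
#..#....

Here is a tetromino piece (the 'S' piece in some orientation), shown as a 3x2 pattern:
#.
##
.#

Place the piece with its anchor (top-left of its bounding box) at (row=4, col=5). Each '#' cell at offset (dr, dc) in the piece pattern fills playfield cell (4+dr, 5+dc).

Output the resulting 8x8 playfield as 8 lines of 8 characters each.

Answer: ........
.....#..
...#..#.
.....#..
.#.#####
###..##.
...#.##.
#..#....

Derivation:
Fill (4+0,5+0) = (4,5)
Fill (4+1,5+0) = (5,5)
Fill (4+1,5+1) = (5,6)
Fill (4+2,5+1) = (6,6)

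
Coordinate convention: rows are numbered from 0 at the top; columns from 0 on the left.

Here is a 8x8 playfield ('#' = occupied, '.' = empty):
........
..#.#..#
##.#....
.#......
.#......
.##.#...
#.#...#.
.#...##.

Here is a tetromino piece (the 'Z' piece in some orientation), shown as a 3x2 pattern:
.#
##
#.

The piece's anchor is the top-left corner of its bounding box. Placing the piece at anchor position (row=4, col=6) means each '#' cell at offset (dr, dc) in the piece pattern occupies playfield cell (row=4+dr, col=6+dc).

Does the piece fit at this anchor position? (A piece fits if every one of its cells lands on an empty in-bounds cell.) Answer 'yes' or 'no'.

Check each piece cell at anchor (4, 6):
  offset (0,1) -> (4,7): empty -> OK
  offset (1,0) -> (5,6): empty -> OK
  offset (1,1) -> (5,7): empty -> OK
  offset (2,0) -> (6,6): occupied ('#') -> FAIL
All cells valid: no

Answer: no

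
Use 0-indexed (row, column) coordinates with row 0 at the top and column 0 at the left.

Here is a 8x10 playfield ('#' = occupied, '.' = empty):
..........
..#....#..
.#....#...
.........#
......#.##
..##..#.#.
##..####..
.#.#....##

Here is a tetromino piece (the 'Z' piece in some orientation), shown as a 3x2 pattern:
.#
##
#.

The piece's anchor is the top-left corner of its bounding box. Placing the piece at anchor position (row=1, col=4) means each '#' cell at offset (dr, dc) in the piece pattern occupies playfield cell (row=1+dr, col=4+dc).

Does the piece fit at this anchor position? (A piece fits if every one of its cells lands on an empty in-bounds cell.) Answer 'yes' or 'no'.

Check each piece cell at anchor (1, 4):
  offset (0,1) -> (1,5): empty -> OK
  offset (1,0) -> (2,4): empty -> OK
  offset (1,1) -> (2,5): empty -> OK
  offset (2,0) -> (3,4): empty -> OK
All cells valid: yes

Answer: yes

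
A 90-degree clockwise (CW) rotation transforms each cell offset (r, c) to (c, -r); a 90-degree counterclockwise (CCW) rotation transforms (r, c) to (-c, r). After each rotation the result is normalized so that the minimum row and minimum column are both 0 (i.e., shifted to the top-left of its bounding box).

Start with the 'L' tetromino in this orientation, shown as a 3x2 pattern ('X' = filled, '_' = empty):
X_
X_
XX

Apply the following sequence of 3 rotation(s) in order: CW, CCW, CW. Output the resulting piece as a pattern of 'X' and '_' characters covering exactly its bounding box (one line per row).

Start:
X_
X_
XX
After rotation 1 (CW):
XXX
X__
After rotation 2 (CCW):
X_
X_
XX
After rotation 3 (CW):
XXX
X__

Answer: XXX
X__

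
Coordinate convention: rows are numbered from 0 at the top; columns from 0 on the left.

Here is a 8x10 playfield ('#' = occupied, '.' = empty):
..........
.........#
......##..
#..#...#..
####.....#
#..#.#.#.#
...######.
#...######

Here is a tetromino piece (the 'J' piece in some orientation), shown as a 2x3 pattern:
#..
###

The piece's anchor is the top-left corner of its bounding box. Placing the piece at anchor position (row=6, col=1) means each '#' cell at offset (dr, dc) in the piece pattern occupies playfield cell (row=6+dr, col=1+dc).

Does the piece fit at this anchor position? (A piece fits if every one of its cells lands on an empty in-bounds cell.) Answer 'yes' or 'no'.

Check each piece cell at anchor (6, 1):
  offset (0,0) -> (6,1): empty -> OK
  offset (1,0) -> (7,1): empty -> OK
  offset (1,1) -> (7,2): empty -> OK
  offset (1,2) -> (7,3): empty -> OK
All cells valid: yes

Answer: yes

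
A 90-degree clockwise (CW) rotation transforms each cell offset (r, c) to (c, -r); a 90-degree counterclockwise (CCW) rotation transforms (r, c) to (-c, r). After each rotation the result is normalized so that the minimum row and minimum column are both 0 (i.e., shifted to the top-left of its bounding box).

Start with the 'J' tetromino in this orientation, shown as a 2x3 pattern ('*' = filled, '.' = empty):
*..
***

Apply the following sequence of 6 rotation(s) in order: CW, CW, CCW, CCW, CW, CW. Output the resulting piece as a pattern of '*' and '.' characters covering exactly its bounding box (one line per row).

Start:
*..
***
After rotation 1 (CW):
**
*.
*.
After rotation 2 (CW):
***
..*
After rotation 3 (CCW):
**
*.
*.
After rotation 4 (CCW):
*..
***
After rotation 5 (CW):
**
*.
*.
After rotation 6 (CW):
***
..*

Answer: ***
..*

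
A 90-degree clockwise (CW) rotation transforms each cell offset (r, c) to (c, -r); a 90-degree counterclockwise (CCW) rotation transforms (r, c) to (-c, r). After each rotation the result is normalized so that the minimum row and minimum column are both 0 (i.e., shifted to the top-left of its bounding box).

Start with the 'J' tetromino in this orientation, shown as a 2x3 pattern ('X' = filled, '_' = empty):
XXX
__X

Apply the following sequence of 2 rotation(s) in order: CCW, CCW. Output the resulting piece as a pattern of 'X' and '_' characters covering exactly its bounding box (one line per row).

Answer: X__
XXX

Derivation:
Start:
XXX
__X
After rotation 1 (CCW):
XX
X_
X_
After rotation 2 (CCW):
X__
XXX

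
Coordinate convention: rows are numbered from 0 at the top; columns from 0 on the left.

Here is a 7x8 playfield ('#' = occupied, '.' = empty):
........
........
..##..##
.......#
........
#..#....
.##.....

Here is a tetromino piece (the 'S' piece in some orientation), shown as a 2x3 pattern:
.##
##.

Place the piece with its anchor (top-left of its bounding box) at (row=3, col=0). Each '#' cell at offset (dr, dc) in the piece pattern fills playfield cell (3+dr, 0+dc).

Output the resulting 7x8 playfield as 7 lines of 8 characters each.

Answer: ........
........
..##..##
.##....#
##......
#..#....
.##.....

Derivation:
Fill (3+0,0+1) = (3,1)
Fill (3+0,0+2) = (3,2)
Fill (3+1,0+0) = (4,0)
Fill (3+1,0+1) = (4,1)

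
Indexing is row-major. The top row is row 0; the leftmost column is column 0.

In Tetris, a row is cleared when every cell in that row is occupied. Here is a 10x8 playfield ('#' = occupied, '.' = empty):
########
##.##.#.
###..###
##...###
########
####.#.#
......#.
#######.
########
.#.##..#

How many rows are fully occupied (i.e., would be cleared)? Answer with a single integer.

Answer: 3

Derivation:
Check each row:
  row 0: 0 empty cells -> FULL (clear)
  row 1: 3 empty cells -> not full
  row 2: 2 empty cells -> not full
  row 3: 3 empty cells -> not full
  row 4: 0 empty cells -> FULL (clear)
  row 5: 2 empty cells -> not full
  row 6: 7 empty cells -> not full
  row 7: 1 empty cell -> not full
  row 8: 0 empty cells -> FULL (clear)
  row 9: 4 empty cells -> not full
Total rows cleared: 3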